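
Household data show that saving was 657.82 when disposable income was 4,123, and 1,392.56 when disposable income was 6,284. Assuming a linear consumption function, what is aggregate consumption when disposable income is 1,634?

C = 1822.44

MPS = ΔS/ΔY = (1392.56 − 657.82)/(6284 − 4123) = 734.74/2161 = 0.34
MPC = 1 − MPS = 0.66
Autonomous saving = 657.82 − 0.34(4123) = -744, so a = 744
C = 744 + 0.66(1634) = 744 + 1078.44 = 1822.44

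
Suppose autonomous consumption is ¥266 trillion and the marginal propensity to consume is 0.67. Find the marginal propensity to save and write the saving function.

MPS = 0.33; S = -266 + 0.33Y

MPS = 1 − MPC = 1 − 0.67 = 0.33
S = Y − C = -266 + 0.33Y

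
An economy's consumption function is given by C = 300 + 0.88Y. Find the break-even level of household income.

At break-even, C = Y: 300 + 0.88Y = Y
0.12Y = 300, so Y = 300/0.12 = 2500

Y = 2500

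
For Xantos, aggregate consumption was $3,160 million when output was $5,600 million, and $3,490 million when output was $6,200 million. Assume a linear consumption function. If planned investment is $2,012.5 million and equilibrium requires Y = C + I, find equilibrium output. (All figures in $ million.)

Y = 4650

MPC = (3490 − 3160)/(6200 − 5600) = 330/600 = 0.55
a = 3160 − 0.55(5600) = 80
Equilibrium: Y = 80 + 0.55Y + 2012.5
0.45Y = 2092.5, so Y = 2092.5/0.45 = 4650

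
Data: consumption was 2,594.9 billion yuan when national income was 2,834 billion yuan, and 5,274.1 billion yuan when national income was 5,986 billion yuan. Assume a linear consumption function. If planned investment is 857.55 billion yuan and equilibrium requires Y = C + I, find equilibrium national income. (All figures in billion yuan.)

Y = 6957

MPC = (5274.1 − 2594.9)/(5986 − 2834) = 2679.2/3152 = 0.85
a = 2594.9 − 0.85(2834) = 186
Equilibrium: Y = 186 + 0.85Y + 857.55
0.15Y = 1043.55, so Y = 1043.55/0.15 = 6957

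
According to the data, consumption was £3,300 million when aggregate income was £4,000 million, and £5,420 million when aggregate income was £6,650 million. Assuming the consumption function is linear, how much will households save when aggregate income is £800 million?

MPC = (5420 − 3300)/(6650 − 4000) = 2120/2650 = 0.8
a = 3300 − 0.8(4000) = 3300 − 3200 = 100
C = 100 + 0.8(800) = 740
S = 800 − 740 = 60

S = 60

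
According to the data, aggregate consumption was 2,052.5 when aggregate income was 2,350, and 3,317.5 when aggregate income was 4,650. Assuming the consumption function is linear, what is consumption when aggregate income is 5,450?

C = 3757.5

MPC = (3317.5 − 2052.5)/(4650 − 2350) = 1265/2300 = 0.55
a = 2052.5 − 0.55(2350) = 2052.5 − 1292.5 = 760
C = 760 + 0.55(5450) = 760 + 2997.5 = 3757.5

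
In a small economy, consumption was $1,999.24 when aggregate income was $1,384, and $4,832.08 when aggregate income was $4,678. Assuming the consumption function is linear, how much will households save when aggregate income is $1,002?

MPC = (4832.08 − 1999.24)/(4678 − 1384) = 2832.84/3294 = 0.86
a = 1999.24 − 0.86(1384) = 1999.24 − 1190.24 = 809
C = 809 + 0.86(1002) = 1670.72
S = 1002 − 1670.72 = -668.72

S = -668.72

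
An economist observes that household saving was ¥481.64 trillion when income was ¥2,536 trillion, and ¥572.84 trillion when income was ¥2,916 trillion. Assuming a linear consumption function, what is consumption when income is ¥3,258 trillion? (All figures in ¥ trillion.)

MPS = ΔS/ΔY = (572.84 − 481.64)/(2916 − 2536) = 91.2/380 = 0.24
MPC = 1 − MPS = 0.76
Autonomous saving = 481.64 − 0.24(2536) = -127, so a = 127
C = 127 + 0.76(3258) = 127 + 2476.08 = 2603.08

C = 2603.08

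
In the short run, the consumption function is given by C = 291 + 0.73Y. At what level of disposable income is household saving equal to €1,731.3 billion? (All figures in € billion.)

S = Y − C = -291 + 0.27Y
-291 + 0.27Y = 1731.3, so 0.27Y = 2022.3 and Y = 7490

Y = 7490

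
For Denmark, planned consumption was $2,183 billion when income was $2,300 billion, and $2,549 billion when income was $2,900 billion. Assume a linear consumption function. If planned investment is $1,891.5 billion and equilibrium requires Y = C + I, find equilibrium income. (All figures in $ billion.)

MPC = (2549 − 2183)/(2900 − 2300) = 366/600 = 0.61
a = 2183 − 0.61(2300) = 780
Equilibrium: Y = 780 + 0.61Y + 1891.5
0.39Y = 2671.5, so Y = 2671.5/0.39 = 6850

Y = 6850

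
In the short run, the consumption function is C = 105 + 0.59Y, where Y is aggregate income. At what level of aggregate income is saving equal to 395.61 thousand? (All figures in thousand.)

S = Y − C = -105 + 0.41Y
-105 + 0.41Y = 395.61, so 0.41Y = 500.61 and Y = 1221

Y = 1221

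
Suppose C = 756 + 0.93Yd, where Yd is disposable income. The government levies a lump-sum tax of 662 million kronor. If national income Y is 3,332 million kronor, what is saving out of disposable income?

Yd = Y − T = 3332 − 662 = 2670
C = 756 + 0.93(2670) = 756 + 2483.1 = 3239.1
S = Yd − C = 2670 − 3239.1 = -569.1

S = -569.1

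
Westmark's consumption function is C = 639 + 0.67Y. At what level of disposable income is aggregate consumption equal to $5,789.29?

639 + 0.67Y = 5789.29
0.67Y = 5150.29, so Y = 5150.29/0.67 = 7687

Y = 7687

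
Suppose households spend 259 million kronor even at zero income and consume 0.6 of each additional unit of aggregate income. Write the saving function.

S = Y − C = Y − (259 + 0.6Y) = -259 + (1 − 0.6)Y

S = -259 + 0.4Y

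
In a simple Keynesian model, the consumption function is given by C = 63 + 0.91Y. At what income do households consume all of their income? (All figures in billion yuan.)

Y = 700

At break-even, C = Y: 63 + 0.91Y = Y
0.09Y = 63, so Y = 63/0.09 = 700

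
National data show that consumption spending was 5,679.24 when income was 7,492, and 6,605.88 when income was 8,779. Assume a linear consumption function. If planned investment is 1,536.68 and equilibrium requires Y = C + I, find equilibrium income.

Y = 6506

MPC = (6605.88 − 5679.24)/(8779 − 7492) = 926.64/1287 = 0.72
a = 5679.24 − 0.72(7492) = 285
Equilibrium: Y = 285 + 0.72Y + 1536.68
0.28Y = 1821.68, so Y = 1821.68/0.28 = 6506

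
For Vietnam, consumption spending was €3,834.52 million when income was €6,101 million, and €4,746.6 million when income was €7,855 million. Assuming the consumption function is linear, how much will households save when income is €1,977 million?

S = 286.96

MPC = (4746.6 − 3834.52)/(7855 − 6101) = 912.08/1754 = 0.52
a = 3834.52 − 0.52(6101) = 3834.52 − 3172.52 = 662
C = 662 + 0.52(1977) = 1690.04
S = 1977 − 1690.04 = 286.96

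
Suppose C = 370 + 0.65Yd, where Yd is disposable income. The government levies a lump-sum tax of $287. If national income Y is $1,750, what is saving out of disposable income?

Yd = Y − T = 1750 − 287 = 1463
C = 370 + 0.65(1463) = 370 + 950.95 = 1320.95
S = Yd − C = 1463 − 1320.95 = 142.05

S = 142.05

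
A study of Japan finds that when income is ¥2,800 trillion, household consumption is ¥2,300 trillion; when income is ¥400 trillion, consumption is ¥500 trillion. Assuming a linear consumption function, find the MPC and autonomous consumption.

MPC = ΔC/ΔY = (2300 − 500)/(2800 − 400) = 1800/2400 = 0.75
a = C − MPC·Y = 500 − 0.75(400) = 500 − 300 = 200

MPC = 0.75; a = 200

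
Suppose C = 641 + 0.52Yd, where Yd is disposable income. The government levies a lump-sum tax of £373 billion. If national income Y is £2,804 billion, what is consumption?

C = 1905.12

Yd = Y − T = 2804 − 373 = 2431
C = 641 + 0.52(2431) = 641 + 1264.12 = 1905.12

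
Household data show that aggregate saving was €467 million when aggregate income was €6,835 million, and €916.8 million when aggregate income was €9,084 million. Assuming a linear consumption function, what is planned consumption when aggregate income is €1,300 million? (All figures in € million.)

C = 1940

MPS = ΔS/ΔY = (916.8 − 467)/(9084 − 6835) = 449.8/2249 = 0.2
MPC = 1 − MPS = 0.8
Autonomous saving = 467 − 0.2(6835) = -900, so a = 900
C = 900 + 0.8(1300) = 900 + 1040 = 1940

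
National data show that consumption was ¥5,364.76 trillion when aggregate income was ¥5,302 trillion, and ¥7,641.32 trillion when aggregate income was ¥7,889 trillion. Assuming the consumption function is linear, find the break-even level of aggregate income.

MPC = (7641.32 − 5364.76)/(7889 − 5302) = 2276.56/2587 = 0.88
a = 5364.76 − 0.88(5302) = 5364.76 − 4665.76 = 699
Break-even: Y = a/(1−MPC) = 699/0.12 = 5825

Y = 5825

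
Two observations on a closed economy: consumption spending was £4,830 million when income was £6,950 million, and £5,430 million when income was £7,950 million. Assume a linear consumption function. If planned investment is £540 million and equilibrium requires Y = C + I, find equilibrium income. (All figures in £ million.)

Y = 3000

MPC = (5430 − 4830)/(7950 − 6950) = 600/1000 = 0.6
a = 4830 − 0.6(6950) = 660
Equilibrium: Y = 660 + 0.6Y + 540
0.4Y = 1200, so Y = 1200/0.4 = 3000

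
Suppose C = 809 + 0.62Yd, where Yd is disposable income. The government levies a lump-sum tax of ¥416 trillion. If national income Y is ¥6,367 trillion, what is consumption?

Yd = Y − T = 6367 − 416 = 5951
C = 809 + 0.62(5951) = 809 + 3689.62 = 4498.62

C = 4498.62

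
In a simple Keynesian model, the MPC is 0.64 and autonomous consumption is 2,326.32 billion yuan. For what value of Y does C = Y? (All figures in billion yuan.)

At break-even, C = Y: 2326.32 + 0.64Y = Y
0.36Y = 2326.32, so Y = 2326.32/0.36 = 6462

Y = 6462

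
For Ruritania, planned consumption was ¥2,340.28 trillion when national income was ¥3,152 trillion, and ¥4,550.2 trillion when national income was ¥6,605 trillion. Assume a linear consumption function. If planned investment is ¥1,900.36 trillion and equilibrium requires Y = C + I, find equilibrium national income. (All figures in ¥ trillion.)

Y = 6176

MPC = (4550.2 − 2340.28)/(6605 − 3152) = 2209.92/3453 = 0.64
a = 2340.28 − 0.64(3152) = 323
Equilibrium: Y = 323 + 0.64Y + 1900.36
0.36Y = 2223.36, so Y = 2223.36/0.36 = 6176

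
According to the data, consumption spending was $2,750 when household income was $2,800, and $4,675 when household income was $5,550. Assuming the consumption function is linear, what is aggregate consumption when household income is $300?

C = 1000

MPC = (4675 − 2750)/(5550 − 2800) = 1925/2750 = 0.7
a = 2750 − 0.7(2800) = 2750 − 1960 = 790
C = 790 + 0.7(300) = 790 + 210 = 1000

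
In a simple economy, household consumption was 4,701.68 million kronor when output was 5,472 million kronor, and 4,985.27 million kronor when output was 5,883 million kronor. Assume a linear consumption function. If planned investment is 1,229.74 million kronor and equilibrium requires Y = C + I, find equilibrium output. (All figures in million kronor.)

Y = 6954

MPC = (4985.27 − 4701.68)/(5883 − 5472) = 283.59/411 = 0.69
a = 4701.68 − 0.69(5472) = 926
Equilibrium: Y = 926 + 0.69Y + 1229.74
0.31Y = 2155.74, so Y = 2155.74/0.31 = 6954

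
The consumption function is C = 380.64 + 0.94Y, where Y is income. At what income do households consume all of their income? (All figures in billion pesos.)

Y = 6344

At break-even, C = Y: 380.64 + 0.94Y = Y
0.06Y = 380.64, so Y = 380.64/0.06 = 6344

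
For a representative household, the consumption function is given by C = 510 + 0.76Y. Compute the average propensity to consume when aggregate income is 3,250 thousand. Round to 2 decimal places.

C = 510 + 0.76(3250) = 2980
APC = C/Y = 2980/3250 = 0.92

APC = 0.92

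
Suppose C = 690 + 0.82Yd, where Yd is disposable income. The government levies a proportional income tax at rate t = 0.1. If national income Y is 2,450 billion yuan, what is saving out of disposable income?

Yd = (1 − 0.1)(2450) = 0.9(2450) = 2205
C = 690 + 0.82(2205) = 690 + 1808.1 = 2498.1
S = Yd − C = 2205 − 2498.1 = -293.1

S = -293.1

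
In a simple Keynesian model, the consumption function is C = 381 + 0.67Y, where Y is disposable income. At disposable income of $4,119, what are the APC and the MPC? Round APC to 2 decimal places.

APC = 0.76; MPC = 0.67

MPC = 0.67 (the slope of the consumption function)
C = 381 + 0.67(4119) = 3140.73, so APC = 3140.73/4119 = 0.76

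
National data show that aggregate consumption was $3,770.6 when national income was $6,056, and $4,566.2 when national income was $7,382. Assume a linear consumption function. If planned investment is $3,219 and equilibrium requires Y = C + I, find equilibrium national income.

Y = 8390

MPC = (4566.2 − 3770.6)/(7382 − 6056) = 795.6/1326 = 0.6
a = 3770.6 − 0.6(6056) = 137
Equilibrium: Y = 137 + 0.6Y + 3219
0.4Y = 3356, so Y = 3356/0.4 = 8390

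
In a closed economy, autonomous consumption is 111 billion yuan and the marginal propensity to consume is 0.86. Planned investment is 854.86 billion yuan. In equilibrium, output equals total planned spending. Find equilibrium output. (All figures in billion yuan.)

Y = 6899

Y = C + I = 111 + 0.86Y + 854.86
Y − 0.86Y = 965.86
0.14Y = 965.86, so Y = 965.86/0.14 = 6899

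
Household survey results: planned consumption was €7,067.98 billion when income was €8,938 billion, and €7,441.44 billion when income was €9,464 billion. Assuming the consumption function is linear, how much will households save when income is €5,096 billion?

S = 755.84

MPC = (7441.44 − 7067.98)/(9464 − 8938) = 373.46/526 = 0.71
a = 7067.98 − 0.71(8938) = 7067.98 − 6345.98 = 722
C = 722 + 0.71(5096) = 4340.16
S = 5096 − 4340.16 = 755.84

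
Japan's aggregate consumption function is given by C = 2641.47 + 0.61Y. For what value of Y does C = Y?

At break-even, C = Y: 2641.47 + 0.61Y = Y
0.39Y = 2641.47, so Y = 2641.47/0.39 = 6773

Y = 6773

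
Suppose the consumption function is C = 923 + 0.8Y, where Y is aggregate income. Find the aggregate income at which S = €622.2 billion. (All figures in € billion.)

Y = 7726

S = Y − C = -923 + 0.2Y
-923 + 0.2Y = 622.2, so 0.2Y = 1545.2 and Y = 7726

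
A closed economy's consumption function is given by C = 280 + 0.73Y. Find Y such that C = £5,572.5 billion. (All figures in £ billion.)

Y = 7250

280 + 0.73Y = 5572.5
0.73Y = 5292.5, so Y = 5292.5/0.73 = 7250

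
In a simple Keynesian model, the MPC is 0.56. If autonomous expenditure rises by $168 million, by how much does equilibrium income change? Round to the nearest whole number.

ΔY ≈ 382

The multiplier is 1/(1 − MPC) = 1/0.44.
ΔY = 168/0.44 = 381.82 ≈ 382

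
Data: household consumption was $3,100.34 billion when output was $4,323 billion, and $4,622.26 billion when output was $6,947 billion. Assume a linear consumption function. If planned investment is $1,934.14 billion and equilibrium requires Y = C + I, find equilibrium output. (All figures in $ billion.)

Y = 6017

MPC = (4622.26 − 3100.34)/(6947 − 4323) = 1521.92/2624 = 0.58
a = 3100.34 − 0.58(4323) = 593
Equilibrium: Y = 593 + 0.58Y + 1934.14
0.42Y = 2527.14, so Y = 2527.14/0.42 = 6017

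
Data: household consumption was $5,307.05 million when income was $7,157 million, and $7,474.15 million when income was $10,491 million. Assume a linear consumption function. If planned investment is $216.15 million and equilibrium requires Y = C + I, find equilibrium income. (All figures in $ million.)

MPC = (7474.15 − 5307.05)/(10491 − 7157) = 2167.1/3334 = 0.65
a = 5307.05 − 0.65(7157) = 655
Equilibrium: Y = 655 + 0.65Y + 216.15
0.35Y = 871.15, so Y = 871.15/0.35 = 2489

Y = 2489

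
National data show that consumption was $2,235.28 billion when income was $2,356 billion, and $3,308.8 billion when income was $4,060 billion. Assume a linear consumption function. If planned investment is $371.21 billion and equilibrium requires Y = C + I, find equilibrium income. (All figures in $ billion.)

Y = 3033

MPC = (3308.8 − 2235.28)/(4060 − 2356) = 1073.52/1704 = 0.63
a = 2235.28 − 0.63(2356) = 751
Equilibrium: Y = 751 + 0.63Y + 371.21
0.37Y = 1122.21, so Y = 1122.21/0.37 = 3033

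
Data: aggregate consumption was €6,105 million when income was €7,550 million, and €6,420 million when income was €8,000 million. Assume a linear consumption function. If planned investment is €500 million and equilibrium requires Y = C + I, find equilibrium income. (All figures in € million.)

MPC = (6420 − 6105)/(8000 − 7550) = 315/450 = 0.7
a = 6105 − 0.7(7550) = 820
Equilibrium: Y = 820 + 0.7Y + 500
0.3Y = 1320, so Y = 1320/0.3 = 4400

Y = 4400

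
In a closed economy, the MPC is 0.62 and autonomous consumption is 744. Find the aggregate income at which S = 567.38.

S = Y − C = -744 + 0.38Y
-744 + 0.38Y = 567.38, so 0.38Y = 1311.38 and Y = 3451

Y = 3451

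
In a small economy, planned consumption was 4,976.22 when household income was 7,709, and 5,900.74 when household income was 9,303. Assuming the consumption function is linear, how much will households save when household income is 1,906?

MPC = (5900.74 − 4976.22)/(9303 − 7709) = 924.52/1594 = 0.58
a = 4976.22 − 0.58(7709) = 4976.22 − 4471.22 = 505
C = 505 + 0.58(1906) = 1610.48
S = 1906 − 1610.48 = 295.52

S = 295.52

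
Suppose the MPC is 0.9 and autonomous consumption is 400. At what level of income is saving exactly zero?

Y = 4000

At break-even, C = Y: 400 + 0.9Y = Y
0.1Y = 400, so Y = 400/0.1 = 4000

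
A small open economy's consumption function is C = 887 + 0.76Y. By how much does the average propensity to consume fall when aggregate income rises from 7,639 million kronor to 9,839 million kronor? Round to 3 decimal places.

ΔAPC = 0.026

At Y = 7639: C = 887 + 0.76(7639) = 6692.64, APC = 6692.64/7639 = 0.8761
At Y = 9839: C = 8364.64, APC = 8364.64/9839 = 0.8502
Fall in APC = 0.8761 − 0.8502 = 0.0259 ≈ 0.026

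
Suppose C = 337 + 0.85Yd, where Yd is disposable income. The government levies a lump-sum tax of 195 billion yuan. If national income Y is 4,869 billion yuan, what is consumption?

C = 4309.9

Yd = Y − T = 4869 − 195 = 4674
C = 337 + 0.85(4674) = 337 + 3972.9 = 4309.9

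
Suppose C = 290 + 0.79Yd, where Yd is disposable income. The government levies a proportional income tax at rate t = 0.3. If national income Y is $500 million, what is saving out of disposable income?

S = -216.5

Yd = (1 − 0.3)(500) = 0.7(500) = 350
C = 290 + 0.79(350) = 290 + 276.5 = 566.5
S = Yd − C = 350 − 566.5 = -216.5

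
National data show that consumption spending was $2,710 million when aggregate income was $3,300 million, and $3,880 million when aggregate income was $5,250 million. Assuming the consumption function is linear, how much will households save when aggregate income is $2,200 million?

MPC = (3880 − 2710)/(5250 − 3300) = 1170/1950 = 0.6
a = 2710 − 0.6(3300) = 2710 − 1980 = 730
C = 730 + 0.6(2200) = 2050
S = 2200 − 2050 = 150

S = 150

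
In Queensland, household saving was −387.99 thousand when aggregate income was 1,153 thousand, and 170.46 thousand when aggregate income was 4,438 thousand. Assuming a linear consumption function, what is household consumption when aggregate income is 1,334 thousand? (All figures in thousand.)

C = 1691.22

MPS = ΔS/ΔY = (170.46 − (-387.99))/(4438 − 1153) = 558.45/3285 = 0.17
MPC = 1 − MPS = 0.83
Autonomous saving = -387.99 − 0.17(1153) = -584, so a = 584
C = 584 + 0.83(1334) = 584 + 1107.22 = 1691.22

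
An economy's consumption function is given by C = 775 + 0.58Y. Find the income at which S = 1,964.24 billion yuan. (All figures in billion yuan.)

S = Y − C = -775 + 0.42Y
-775 + 0.42Y = 1964.24, so 0.42Y = 2739.24 and Y = 6522

Y = 6522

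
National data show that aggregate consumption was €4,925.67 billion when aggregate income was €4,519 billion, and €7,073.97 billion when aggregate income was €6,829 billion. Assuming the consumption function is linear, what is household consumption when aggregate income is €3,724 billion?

MPC = (7073.97 − 4925.67)/(6829 − 4519) = 2148.3/2310 = 0.93
a = 4925.67 − 0.93(4519) = 4925.67 − 4202.67 = 723
C = 723 + 0.93(3724) = 723 + 3463.32 = 4186.32

C = 4186.32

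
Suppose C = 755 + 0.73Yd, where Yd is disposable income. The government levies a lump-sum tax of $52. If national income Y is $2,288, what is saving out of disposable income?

Yd = Y − T = 2288 − 52 = 2236
C = 755 + 0.73(2236) = 755 + 1632.28 = 2387.28
S = Yd − C = 2236 − 2387.28 = -151.28

S = -151.28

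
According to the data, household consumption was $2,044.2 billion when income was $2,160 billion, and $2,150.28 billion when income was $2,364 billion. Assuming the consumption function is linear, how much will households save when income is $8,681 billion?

S = 3245.88

MPC = (2150.28 − 2044.2)/(2364 − 2160) = 106.08/204 = 0.52
a = 2044.2 − 0.52(2160) = 2044.2 − 1123.2 = 921
C = 921 + 0.52(8681) = 5435.12
S = 8681 − 5435.12 = 3245.88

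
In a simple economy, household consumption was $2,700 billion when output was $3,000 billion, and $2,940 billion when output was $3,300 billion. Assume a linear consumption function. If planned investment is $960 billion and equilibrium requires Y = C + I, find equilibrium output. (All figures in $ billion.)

Y = 6300

MPC = (2940 − 2700)/(3300 − 3000) = 240/300 = 0.8
a = 2700 − 0.8(3000) = 300
Equilibrium: Y = 300 + 0.8Y + 960
0.2Y = 1260, so Y = 1260/0.2 = 6300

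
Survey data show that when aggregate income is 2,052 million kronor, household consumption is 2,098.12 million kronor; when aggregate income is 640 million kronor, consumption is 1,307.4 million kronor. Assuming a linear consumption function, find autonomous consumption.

a = 949

MPC = ΔC/ΔY = (2098.12 − 1307.4)/(2052 − 640) = 790.72/1412 = 0.56
a = C − MPC·Y = 1307.4 − 0.56(640) = 1307.4 − 358.4 = 949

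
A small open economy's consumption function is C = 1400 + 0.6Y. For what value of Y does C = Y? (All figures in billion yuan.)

Y = 3500

At break-even, C = Y: 1400 + 0.6Y = Y
0.4Y = 1400, so Y = 1400/0.4 = 3500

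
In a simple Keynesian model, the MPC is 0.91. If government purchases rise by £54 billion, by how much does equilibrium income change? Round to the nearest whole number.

The multiplier is 1/(1 − MPC) = 1/0.09.
ΔY = 54/0.09 = 600.00 ≈ 600

ΔY ≈ 600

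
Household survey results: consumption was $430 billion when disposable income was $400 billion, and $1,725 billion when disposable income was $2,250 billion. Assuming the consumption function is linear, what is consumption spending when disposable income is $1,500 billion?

MPC = (1725 − 430)/(2250 − 400) = 1295/1850 = 0.7
a = 430 − 0.7(400) = 430 − 280 = 150
C = 150 + 0.7(1500) = 150 + 1050 = 1200

C = 1200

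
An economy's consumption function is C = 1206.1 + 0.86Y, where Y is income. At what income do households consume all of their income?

Y = 8615

At break-even, C = Y: 1206.1 + 0.86Y = Y
0.14Y = 1206.1, so Y = 1206.1/0.14 = 8615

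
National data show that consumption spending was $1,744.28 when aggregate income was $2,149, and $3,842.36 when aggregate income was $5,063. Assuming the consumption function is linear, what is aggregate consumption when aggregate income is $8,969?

MPC = (3842.36 − 1744.28)/(5063 − 2149) = 2098.08/2914 = 0.72
a = 1744.28 − 0.72(2149) = 1744.28 − 1547.28 = 197
C = 197 + 0.72(8969) = 197 + 6457.68 = 6654.68

C = 6654.68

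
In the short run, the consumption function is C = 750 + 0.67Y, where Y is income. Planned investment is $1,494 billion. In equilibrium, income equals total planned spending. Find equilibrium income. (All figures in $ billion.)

Y = C + I = 750 + 0.67Y + 1494
Y − 0.67Y = 2244
0.33Y = 2244, so Y = 2244/0.33 = 6800

Y = 6800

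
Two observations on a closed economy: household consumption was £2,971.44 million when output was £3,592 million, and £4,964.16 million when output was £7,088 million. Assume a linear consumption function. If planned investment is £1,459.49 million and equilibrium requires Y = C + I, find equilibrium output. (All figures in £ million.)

MPC = (4964.16 − 2971.44)/(7088 − 3592) = 1992.72/3496 = 0.57
a = 2971.44 − 0.57(3592) = 924
Equilibrium: Y = 924 + 0.57Y + 1459.49
0.43Y = 2383.49, so Y = 2383.49/0.43 = 5543

Y = 5543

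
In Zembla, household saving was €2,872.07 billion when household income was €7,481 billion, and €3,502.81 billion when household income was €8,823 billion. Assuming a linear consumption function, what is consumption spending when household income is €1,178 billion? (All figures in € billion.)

C = 1268.34

MPS = ΔS/ΔY = (3502.81 − 2872.07)/(8823 − 7481) = 630.74/1342 = 0.47
MPC = 1 − MPS = 0.53
Autonomous saving = 2872.07 − 0.47(7481) = -644, so a = 644
C = 644 + 0.53(1178) = 644 + 624.34 = 1268.34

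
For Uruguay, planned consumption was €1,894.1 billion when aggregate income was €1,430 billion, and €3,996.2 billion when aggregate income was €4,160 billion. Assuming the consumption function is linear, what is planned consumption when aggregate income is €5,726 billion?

C = 5202.02

MPC = (3996.2 − 1894.1)/(4160 − 1430) = 2102.1/2730 = 0.77
a = 1894.1 − 0.77(1430) = 1894.1 − 1101.1 = 793
C = 793 + 0.77(5726) = 793 + 4409.02 = 5202.02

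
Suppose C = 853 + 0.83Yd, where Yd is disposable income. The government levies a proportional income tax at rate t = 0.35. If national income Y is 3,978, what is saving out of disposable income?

S = -413.431

Yd = (1 − 0.35)(3978) = 0.65(3978) = 2585.7
C = 853 + 0.83(2585.7) = 853 + 2146.131 = 2999.131
S = Yd − C = 2585.7 − 2999.131 = -413.431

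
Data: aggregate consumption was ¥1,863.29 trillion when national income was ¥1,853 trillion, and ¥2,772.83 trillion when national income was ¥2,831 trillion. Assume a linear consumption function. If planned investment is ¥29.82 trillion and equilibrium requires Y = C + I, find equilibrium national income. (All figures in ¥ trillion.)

Y = 2426

MPC = (2772.83 − 1863.29)/(2831 − 1853) = 909.54/978 = 0.93
a = 1863.29 − 0.93(1853) = 140
Equilibrium: Y = 140 + 0.93Y + 29.82
0.07Y = 169.82, so Y = 169.82/0.07 = 2426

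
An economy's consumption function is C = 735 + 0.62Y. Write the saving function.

S = -735 + 0.38Y

S = Y − C = Y − (735 + 0.62Y) = -735 + (1 − 0.62)Y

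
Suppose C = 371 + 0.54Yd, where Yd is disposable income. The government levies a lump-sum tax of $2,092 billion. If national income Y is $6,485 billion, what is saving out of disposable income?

S = 1649.78

Yd = Y − T = 6485 − 2092 = 4393
C = 371 + 0.54(4393) = 371 + 2372.22 = 2743.22
S = Yd − C = 4393 − 2743.22 = 1649.78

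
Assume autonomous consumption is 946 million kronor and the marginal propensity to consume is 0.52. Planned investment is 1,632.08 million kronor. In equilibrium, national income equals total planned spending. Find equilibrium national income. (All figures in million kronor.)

Y = C + I = 946 + 0.52Y + 1632.08
Y − 0.52Y = 2578.08
0.48Y = 2578.08, so Y = 2578.08/0.48 = 5371

Y = 5371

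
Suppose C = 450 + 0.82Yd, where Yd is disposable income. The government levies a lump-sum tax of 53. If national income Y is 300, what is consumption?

Yd = Y − T = 300 − 53 = 247
C = 450 + 0.82(247) = 450 + 202.54 = 652.54

C = 652.54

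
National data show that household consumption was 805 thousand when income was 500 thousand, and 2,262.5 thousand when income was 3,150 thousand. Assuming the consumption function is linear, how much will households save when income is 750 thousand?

S = -192.5

MPC = (2262.5 − 805)/(3150 − 500) = 1457.5/2650 = 0.55
a = 805 − 0.55(500) = 805 − 275 = 530
C = 530 + 0.55(750) = 942.5
S = 750 − 942.5 = -192.5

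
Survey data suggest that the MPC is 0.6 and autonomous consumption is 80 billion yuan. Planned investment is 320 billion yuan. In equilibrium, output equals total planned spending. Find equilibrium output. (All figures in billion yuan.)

Y = 1000

Y = C + I = 80 + 0.6Y + 320
Y − 0.6Y = 400
0.4Y = 400, so Y = 400/0.4 = 1000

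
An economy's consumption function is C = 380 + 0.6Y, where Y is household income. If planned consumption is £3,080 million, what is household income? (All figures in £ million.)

380 + 0.6Y = 3080
0.6Y = 2700, so Y = 2700/0.6 = 4500

Y = 4500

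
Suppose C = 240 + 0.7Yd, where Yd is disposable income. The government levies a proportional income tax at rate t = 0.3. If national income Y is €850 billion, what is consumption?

Yd = (1 − 0.3)(850) = 0.7(850) = 595
C = 240 + 0.7(595) = 240 + 416.5 = 656.5

C = 656.5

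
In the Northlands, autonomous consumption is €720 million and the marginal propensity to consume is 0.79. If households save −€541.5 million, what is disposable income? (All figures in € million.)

S = Y − C = -720 + 0.21Y
-720 + 0.21Y = -541.5, so 0.21Y = 178.5 and Y = 850

Y = 850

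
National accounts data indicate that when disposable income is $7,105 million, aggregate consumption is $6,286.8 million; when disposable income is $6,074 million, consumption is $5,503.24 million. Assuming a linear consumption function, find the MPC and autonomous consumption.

MPC = 0.76; a = 887

MPC = ΔC/ΔY = (6286.8 − 5503.24)/(7105 − 6074) = 783.56/1031 = 0.76
a = C − MPC·Y = 5503.24 − 0.76(6074) = 5503.24 − 4616.24 = 887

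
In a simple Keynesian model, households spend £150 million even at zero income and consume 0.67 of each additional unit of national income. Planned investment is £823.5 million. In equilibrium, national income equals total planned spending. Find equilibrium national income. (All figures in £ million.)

Y = 2950

Y = C + I = 150 + 0.67Y + 823.5
Y − 0.67Y = 973.5
0.33Y = 973.5, so Y = 973.5/0.33 = 2950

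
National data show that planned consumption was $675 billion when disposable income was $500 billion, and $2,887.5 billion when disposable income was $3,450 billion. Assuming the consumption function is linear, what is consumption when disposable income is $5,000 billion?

MPC = (2887.5 − 675)/(3450 − 500) = 2212.5/2950 = 0.75
a = 675 − 0.75(500) = 675 − 375 = 300
C = 300 + 0.75(5000) = 300 + 3750 = 4050

C = 4050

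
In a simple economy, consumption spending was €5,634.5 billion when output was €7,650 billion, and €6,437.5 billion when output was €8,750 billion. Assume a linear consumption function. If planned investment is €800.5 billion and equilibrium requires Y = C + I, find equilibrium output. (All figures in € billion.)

MPC = (6437.5 − 5634.5)/(8750 − 7650) = 803/1100 = 0.73
a = 5634.5 − 0.73(7650) = 50
Equilibrium: Y = 50 + 0.73Y + 800.5
0.27Y = 850.5, so Y = 850.5/0.27 = 3150

Y = 3150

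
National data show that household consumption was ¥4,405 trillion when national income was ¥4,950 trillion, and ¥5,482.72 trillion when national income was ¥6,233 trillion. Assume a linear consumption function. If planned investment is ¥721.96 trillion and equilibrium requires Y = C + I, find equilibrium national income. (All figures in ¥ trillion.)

MPC = (5482.72 − 4405)/(6233 − 4950) = 1077.72/1283 = 0.84
a = 4405 − 0.84(4950) = 247
Equilibrium: Y = 247 + 0.84Y + 721.96
0.16Y = 968.96, so Y = 968.96/0.16 = 6056

Y = 6056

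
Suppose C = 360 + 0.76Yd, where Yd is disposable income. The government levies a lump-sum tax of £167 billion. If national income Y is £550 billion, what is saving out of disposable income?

Yd = Y − T = 550 − 167 = 383
C = 360 + 0.76(383) = 360 + 291.08 = 651.08
S = Yd − C = 383 − 651.08 = -268.08

S = -268.08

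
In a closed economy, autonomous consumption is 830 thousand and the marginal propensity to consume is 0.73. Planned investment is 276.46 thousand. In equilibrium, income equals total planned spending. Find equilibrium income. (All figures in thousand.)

Y = C + I = 830 + 0.73Y + 276.46
Y − 0.73Y = 1106.46
0.27Y = 1106.46, so Y = 1106.46/0.27 = 4098

Y = 4098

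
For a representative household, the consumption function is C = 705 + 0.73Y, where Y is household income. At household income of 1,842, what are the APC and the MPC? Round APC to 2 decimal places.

APC = 1.11; MPC = 0.73

MPC = 0.73 (the slope of the consumption function)
C = 705 + 0.73(1842) = 2049.66, so APC = 2049.66/1842 = 1.11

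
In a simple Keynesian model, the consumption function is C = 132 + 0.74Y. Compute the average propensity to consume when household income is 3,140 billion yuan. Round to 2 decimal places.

APC = 0.78

C = 132 + 0.74(3140) = 2455.6
APC = C/Y = 2455.6/3140 = 0.78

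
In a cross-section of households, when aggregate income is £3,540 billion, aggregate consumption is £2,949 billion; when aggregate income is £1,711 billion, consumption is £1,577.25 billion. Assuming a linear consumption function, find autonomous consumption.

MPC = ΔC/ΔY = (2949 − 1577.25)/(3540 − 1711) = 1371.75/1829 = 0.75
a = C − MPC·Y = 1577.25 − 0.75(1711) = 1577.25 − 1283.25 = 294

a = 294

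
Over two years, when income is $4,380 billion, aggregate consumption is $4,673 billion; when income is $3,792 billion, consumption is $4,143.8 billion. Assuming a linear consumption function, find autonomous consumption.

a = 731

MPC = ΔC/ΔY = (4673 − 4143.8)/(4380 − 3792) = 529.2/588 = 0.9
a = C − MPC·Y = 4143.8 − 0.9(3792) = 4143.8 − 3412.8 = 731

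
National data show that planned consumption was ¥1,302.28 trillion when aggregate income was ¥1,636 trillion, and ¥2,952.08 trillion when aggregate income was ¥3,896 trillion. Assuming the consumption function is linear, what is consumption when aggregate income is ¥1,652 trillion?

MPC = (2952.08 − 1302.28)/(3896 − 1636) = 1649.8/2260 = 0.73
a = 1302.28 − 0.73(1636) = 1302.28 − 1194.28 = 108
C = 108 + 0.73(1652) = 108 + 1205.96 = 1313.96

C = 1313.96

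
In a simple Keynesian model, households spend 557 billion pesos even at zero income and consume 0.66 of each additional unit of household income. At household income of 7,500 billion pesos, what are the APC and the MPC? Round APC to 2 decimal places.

APC = 0.73; MPC = 0.66

MPC = 0.66 (the slope of the consumption function)
C = 557 + 0.66(7500) = 5507, so APC = 5507/7500 = 0.73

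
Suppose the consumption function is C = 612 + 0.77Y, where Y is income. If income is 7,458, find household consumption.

C = 612 + 0.77(7458) = 612 + 5742.66 = 6354.66

C = 6354.66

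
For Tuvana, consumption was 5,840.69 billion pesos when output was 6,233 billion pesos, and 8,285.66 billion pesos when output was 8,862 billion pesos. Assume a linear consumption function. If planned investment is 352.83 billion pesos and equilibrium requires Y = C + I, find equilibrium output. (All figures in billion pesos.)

Y = 5669

MPC = (8285.66 − 5840.69)/(8862 − 6233) = 2444.97/2629 = 0.93
a = 5840.69 − 0.93(6233) = 44
Equilibrium: Y = 44 + 0.93Y + 352.83
0.07Y = 396.83, so Y = 396.83/0.07 = 5669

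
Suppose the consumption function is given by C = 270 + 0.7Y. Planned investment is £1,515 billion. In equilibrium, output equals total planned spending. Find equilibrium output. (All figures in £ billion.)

Y = C + I = 270 + 0.7Y + 1515
Y − 0.7Y = 1785
0.3Y = 1785, so Y = 1785/0.3 = 5950

Y = 5950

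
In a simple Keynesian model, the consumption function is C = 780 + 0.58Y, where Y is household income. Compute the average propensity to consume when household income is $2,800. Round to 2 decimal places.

C = 780 + 0.58(2800) = 2404
APC = C/Y = 2404/2800 = 0.86

APC = 0.86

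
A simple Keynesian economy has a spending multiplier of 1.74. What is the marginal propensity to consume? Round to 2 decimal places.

k = 1/(1 − MPC), so 1 − MPC = 1/k = 1/1.74 = 0.5747
MPC = 1 − 0.5747 = 0.43

MPC = 0.43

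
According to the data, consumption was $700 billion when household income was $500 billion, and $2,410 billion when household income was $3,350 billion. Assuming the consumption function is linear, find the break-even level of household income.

MPC = (2410 − 700)/(3350 − 500) = 1710/2850 = 0.6
a = 700 − 0.6(500) = 700 − 300 = 400
Break-even: Y = a/(1−MPC) = 400/0.4 = 1000

Y = 1000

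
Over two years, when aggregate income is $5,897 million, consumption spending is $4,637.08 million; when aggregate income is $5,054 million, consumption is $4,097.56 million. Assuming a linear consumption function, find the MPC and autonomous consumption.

MPC = ΔC/ΔY = (4637.08 − 4097.56)/(5897 − 5054) = 539.52/843 = 0.64
a = C − MPC·Y = 4097.56 − 0.64(5054) = 4097.56 − 3234.56 = 863

MPC = 0.64; a = 863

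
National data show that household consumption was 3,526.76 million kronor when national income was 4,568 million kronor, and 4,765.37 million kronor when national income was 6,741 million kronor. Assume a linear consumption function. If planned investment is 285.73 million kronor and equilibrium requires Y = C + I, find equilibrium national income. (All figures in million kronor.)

Y = 2811

MPC = (4765.37 − 3526.76)/(6741 − 4568) = 1238.61/2173 = 0.57
a = 3526.76 − 0.57(4568) = 923
Equilibrium: Y = 923 + 0.57Y + 285.73
0.43Y = 1208.73, so Y = 1208.73/0.43 = 2811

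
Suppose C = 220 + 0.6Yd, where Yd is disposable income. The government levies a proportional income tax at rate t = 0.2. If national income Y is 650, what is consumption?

Yd = (1 − 0.2)(650) = 0.8(650) = 520
C = 220 + 0.6(520) = 220 + 312 = 532

C = 532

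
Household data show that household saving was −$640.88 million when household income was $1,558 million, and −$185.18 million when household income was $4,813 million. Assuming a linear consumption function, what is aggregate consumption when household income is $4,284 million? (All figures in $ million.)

C = 4543.24

MPS = ΔS/ΔY = (-185.18 − (-640.88))/(4813 − 1558) = 455.7/3255 = 0.14
MPC = 1 − MPS = 0.86
Autonomous saving = -640.88 − 0.14(1558) = -859, so a = 859
C = 859 + 0.86(4284) = 859 + 3684.24 = 4543.24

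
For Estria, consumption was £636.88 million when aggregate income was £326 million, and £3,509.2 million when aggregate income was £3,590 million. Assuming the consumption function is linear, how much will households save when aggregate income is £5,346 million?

S = 291.52

MPC = (3509.2 − 636.88)/(3590 − 326) = 2872.32/3264 = 0.88
a = 636.88 − 0.88(326) = 636.88 − 286.88 = 350
C = 350 + 0.88(5346) = 5054.48
S = 5346 − 5054.48 = 291.52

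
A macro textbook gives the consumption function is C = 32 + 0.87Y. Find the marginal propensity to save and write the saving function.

MPS = 0.13; S = -32 + 0.13Y

MPS = 1 − MPC = 1 − 0.87 = 0.13
S = Y − C = -32 + 0.13Y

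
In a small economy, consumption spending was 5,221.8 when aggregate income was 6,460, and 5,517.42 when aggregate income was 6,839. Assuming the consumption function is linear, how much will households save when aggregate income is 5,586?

S = 1045.92

MPC = (5517.42 − 5221.8)/(6839 − 6460) = 295.62/379 = 0.78
a = 5221.8 − 0.78(6460) = 5221.8 − 5038.8 = 183
C = 183 + 0.78(5586) = 4540.08
S = 5586 − 4540.08 = 1045.92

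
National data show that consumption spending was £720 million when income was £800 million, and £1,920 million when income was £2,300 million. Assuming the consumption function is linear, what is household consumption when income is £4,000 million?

MPC = (1920 − 720)/(2300 − 800) = 1200/1500 = 0.8
a = 720 − 0.8(800) = 720 − 640 = 80
C = 80 + 0.8(4000) = 80 + 3200 = 3280

C = 3280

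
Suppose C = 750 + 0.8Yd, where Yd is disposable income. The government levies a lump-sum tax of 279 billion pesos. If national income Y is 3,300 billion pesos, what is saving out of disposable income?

S = -145.8

Yd = Y − T = 3300 − 279 = 3021
C = 750 + 0.8(3021) = 750 + 2416.8 = 3166.8
S = Yd − C = 3021 − 3166.8 = -145.8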